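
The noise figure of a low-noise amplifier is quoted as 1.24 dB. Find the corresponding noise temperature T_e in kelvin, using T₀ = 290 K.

F = 10^(1.24/10) = 1.33045
T_e = (F − 1)·T₀ = (1.33045 − 1) × 290 = 95.8 K

95.8 K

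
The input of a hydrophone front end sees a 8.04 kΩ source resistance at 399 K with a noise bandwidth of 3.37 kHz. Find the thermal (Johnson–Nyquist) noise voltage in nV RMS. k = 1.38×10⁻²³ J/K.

773 nV

V_n = √(4kTRB)
4kTRB = 4 × 1.38×10⁻²³ × 399 × 8.04×10³ × 3.37×10³ = 5.97×10⁻¹³ V²
V_n = √(5.97×10⁻¹³) = 7.73×10⁻⁷ V = 773 nV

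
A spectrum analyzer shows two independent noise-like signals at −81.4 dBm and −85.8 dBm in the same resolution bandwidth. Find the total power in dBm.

Convert to linear, add, convert back:
P₁ = 7.24×10⁻¹² W, P₂ = 2.63×10⁻¹² W
P_tot = 9.87×10⁻¹² W → 10 log₁₀(P_tot / 10⁻³) = −80.1 dBm

−80.1 dBm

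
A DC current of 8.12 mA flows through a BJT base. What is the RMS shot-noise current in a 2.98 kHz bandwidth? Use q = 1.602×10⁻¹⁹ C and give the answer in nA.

I_n = √(2qI·B)
2qI·B = 2 × 1.602×10⁻¹⁹ × 8.12×10⁻³ × 2.98×10³ = 7.75×10⁻¹⁸ A²
I_n = √(7.75×10⁻¹⁸) = 2.78×10⁻⁹ A = 2.78 nA

2.78 nA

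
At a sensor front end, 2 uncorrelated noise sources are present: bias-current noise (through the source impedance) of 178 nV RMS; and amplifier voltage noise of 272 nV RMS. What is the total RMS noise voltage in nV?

325 nV

Uncorrelated sources add in power (mean-square): V_tot = √(ΣV_i²)
V_tot = √[(1.78×10⁻⁷)² + (2.72×10⁻⁷)²] = 3.25×10⁻⁷ V = 325 nV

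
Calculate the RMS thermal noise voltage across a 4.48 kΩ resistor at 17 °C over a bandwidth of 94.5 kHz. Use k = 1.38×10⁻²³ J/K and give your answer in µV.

T = 17 °C + 273.15 = 290.15 K
V_n = √(4kTRB)
4kTRB = 4 × 1.38×10⁻²³ × 290.15 × 4.48×10³ × 9.45×10⁴ = 6.78×10⁻¹² V²
V_n = √(6.78×10⁻¹²) = 2.60×10⁻⁶ V = 2.60 µV

2.60 µV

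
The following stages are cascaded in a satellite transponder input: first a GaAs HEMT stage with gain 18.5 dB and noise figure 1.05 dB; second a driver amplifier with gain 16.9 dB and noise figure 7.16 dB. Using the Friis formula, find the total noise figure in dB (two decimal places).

Convert to linear (a loss of L dB is a gain of −L dB): F_i = 10^(NF_i/10), G_i = 10^(G_i,dB/10)
  Stage 1: F_1 = 10^(1.05/10) = 1.274, G_1 = 10^(18.5/10) = 70.79
  Stage 2: F_2 = 10^(7.16/10) = 5.200, G_2 = 10^(16.9/10) = 48.98
Friis cascade:
  F = 1.274 + (5.200 − 1)/70.79 = 1.333
NF = 10 log₁₀(1.333) = 1.25 dB

1.25 dB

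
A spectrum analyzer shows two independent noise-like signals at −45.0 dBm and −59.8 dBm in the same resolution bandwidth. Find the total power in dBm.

Convert to linear, add, convert back:
P₁ = 3.16×10⁻⁸ W, P₂ = 1.05×10⁻⁹ W
P_tot = 3.27×10⁻⁸ W → 10 log₁₀(P_tot / 10⁻³) = −44.9 dBm

−44.9 dBm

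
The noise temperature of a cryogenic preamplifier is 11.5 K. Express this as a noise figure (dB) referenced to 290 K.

F = 1 + T_e/T₀ = 1 + 11.5/290 = 1.03966
NF = 10 log₁₀(1.03966) = 0.169 dB

0.169 dB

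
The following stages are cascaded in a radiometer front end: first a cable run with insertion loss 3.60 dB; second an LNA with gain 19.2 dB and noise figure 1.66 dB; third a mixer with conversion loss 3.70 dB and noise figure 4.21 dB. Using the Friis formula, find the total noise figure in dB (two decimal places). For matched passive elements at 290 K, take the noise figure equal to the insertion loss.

5.32 dB

Convert to linear (a loss of L dB is a gain of −L dB): F_i = 10^(NF_i/10), G_i = 10^(G_i,dB/10)
  Stage 1: F_1 = 10^(3.60/10) = 2.291, G_1 = 10^(−3.60/10) = 0.4365
  Stage 2: F_2 = 10^(1.66/10) = 1.466, G_2 = 10^(19.2/10) = 83.18
  Stage 3: F_3 = 10^(4.21/10) = 2.636, G_3 = 10^(−3.70/10) = 0.4266
Friis cascade:
  F = 2.291 + (1.466 − 1)/0.4365 + (2.636 − 1)/36.31 = 3.402
NF = 10 log₁₀(3.402) = 5.32 dB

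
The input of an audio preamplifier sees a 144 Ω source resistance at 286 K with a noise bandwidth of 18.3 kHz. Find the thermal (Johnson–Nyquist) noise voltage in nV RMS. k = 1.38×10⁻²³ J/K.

V_n = √(4kTRB)
4kTRB = 4 × 1.38×10⁻²³ × 286 × 1.44×10² × 1.83×10⁴ = 4.16×10⁻¹⁴ V²
V_n = √(4.16×10⁻¹⁴) = 2.04×10⁻⁷ V = 204 nV

204 nV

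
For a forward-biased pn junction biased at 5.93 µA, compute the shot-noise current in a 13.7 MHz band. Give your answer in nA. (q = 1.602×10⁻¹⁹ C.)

I_n = √(2qI·B)
2qI·B = 2 × 1.602×10⁻¹⁹ × 5.93×10⁻⁶ × 1.37×10⁷ = 2.60×10⁻¹⁷ A²
I_n = √(2.60×10⁻¹⁷) = 5.10×10⁻⁹ A = 5.10 nA

5.10 nA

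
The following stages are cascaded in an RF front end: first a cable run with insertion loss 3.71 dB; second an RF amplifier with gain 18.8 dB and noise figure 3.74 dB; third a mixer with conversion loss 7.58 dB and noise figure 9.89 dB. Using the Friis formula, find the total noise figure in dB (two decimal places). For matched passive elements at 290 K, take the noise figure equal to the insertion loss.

Convert to linear (a loss of L dB is a gain of −L dB): F_i = 10^(NF_i/10), G_i = 10^(G_i,dB/10)
  Stage 1: F_1 = 10^(3.71/10) = 2.350, G_1 = 10^(−3.71/10) = 0.4256
  Stage 2: F_2 = 10^(3.74/10) = 2.366, G_2 = 10^(18.8/10) = 75.86
  Stage 3: F_3 = 10^(9.89/10) = 9.750, G_3 = 10^(−7.58/10) = 0.1746
Friis cascade:
  F = 2.350 + (2.366 − 1)/0.4256 + (9.750 − 1)/32.28 = 5.830
NF = 10 log₁₀(5.830) = 7.66 dB

7.66 dB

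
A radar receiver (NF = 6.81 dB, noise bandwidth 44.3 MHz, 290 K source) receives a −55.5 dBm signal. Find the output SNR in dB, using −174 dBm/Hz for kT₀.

Noise floor: N = −174 + 10 log₁₀(B) + NF
10 log₁₀(4.43×10⁷) = 76.46 dB
N = −174 + 76.46 + 6.81 = −90.73 dBm
SNR = P_sig − N = −55.5 − (−90.73) = 35.23 dB → 35.2 dB

35.2 dB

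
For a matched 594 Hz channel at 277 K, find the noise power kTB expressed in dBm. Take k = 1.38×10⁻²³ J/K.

P_n = kTB = 1.38×10⁻²³ × 277 × 5.94×10² = 2.27×10⁻¹⁸ W
In dBm: 10 log₁₀(2.27×10⁻¹⁸ / 10⁻³) = −146.4 dBm

−146.4 dBm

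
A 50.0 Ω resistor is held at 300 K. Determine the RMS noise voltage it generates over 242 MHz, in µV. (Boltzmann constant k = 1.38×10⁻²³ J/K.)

14.2 µV

V_n = √(4kTRB)
4kTRB = 4 × 1.38×10⁻²³ × 300 × 5.00×10¹ × 2.42×10⁸ = 2.00×10⁻¹⁰ V²
V_n = √(2.00×10⁻¹⁰) = 1.42×10⁻⁵ V = 14.2 µV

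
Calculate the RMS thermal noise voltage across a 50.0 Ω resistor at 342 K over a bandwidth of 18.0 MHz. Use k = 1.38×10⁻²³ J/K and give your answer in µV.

V_n = √(4kTRB)
4kTRB = 4 × 1.38×10⁻²³ × 342 × 5.00×10¹ × 1.80×10⁷ = 1.70×10⁻¹¹ V²
V_n = √(1.70×10⁻¹¹) = 4.12×10⁻⁶ V = 4.12 µV

4.12 µV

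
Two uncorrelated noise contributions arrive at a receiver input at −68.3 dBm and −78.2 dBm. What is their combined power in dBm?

−67.9 dBm

Convert to linear, add, convert back:
P₁ = 1.48×10⁻¹⁰ W, P₂ = 1.51×10⁻¹¹ W
P_tot = 1.63×10⁻¹⁰ W → 10 log₁₀(P_tot / 10⁻³) = −67.9 dBm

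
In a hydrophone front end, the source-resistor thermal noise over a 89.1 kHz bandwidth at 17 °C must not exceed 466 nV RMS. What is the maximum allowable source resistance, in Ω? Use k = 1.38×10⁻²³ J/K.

T = 17 °C + 273.15 = 290.15 K
Johnson–Nyquist: V_n = √(4kTRB) ⇒ R = V_n² / (4kTB)
4kTB = 4 × 1.38×10⁻²³ × 290.15 × 8.91×10⁴ = 1.43×10⁻¹⁵
R = (4.66×10⁻⁷)² / 1.43×10⁻¹⁵ = 1.52×10² Ω = 152 Ω

152 Ω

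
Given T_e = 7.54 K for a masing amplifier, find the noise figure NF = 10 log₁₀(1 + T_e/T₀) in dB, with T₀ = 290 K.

F = 1 + T_e/T₀ = 1 + 7.54/290 = 1.026
NF = 10 log₁₀(1.026) = 0.111 dB

0.111 dB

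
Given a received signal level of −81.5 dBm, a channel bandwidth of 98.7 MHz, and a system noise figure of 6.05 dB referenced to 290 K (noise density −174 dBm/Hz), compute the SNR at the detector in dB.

Noise floor: N = −174 + 10 log₁₀(B) + NF
10 log₁₀(9.87×10⁷) = 79.94 dB
N = −174 + 79.94 + 6.05 = −88.01 dBm
SNR = P_sig − N = −81.5 − (−88.01) = 6.51 dB → 6.5 dB

6.5 dB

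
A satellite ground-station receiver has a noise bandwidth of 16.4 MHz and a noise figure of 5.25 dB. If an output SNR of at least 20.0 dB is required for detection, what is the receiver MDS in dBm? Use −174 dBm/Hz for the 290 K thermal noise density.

Sensitivity = −174 + 10 log₁₀(B) + NF + SNR_min
= −174 + 72.15 + 5.25 + 20.0
= −76.60 dBm → −76.6 dBm

−76.6 dBm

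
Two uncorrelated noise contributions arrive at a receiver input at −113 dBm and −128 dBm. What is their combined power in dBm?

Convert to linear, add, convert back:
P₁ = 5.01×10⁻¹⁵ W, P₂ = 1.58×10⁻¹⁶ W
P_tot = 5.17×10⁻¹⁵ W → 10 log₁₀(P_tot / 10⁻³) = −112.9 dBm

−112.9 dBm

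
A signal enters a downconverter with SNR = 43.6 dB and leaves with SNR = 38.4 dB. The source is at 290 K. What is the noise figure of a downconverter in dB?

5.2 dB

NF (dB) = SNR_in(dB) − SNR_out(dB) when the source is at T₀
NF = 43.6 − 38.4 = 5.2 dB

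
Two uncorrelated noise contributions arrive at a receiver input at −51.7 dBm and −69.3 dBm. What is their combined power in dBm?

Convert to linear, add, convert back:
P₁ = 6.76×10⁻⁹ W, P₂ = 1.17×10⁻¹⁰ W
P_tot = 6.88×10⁻⁹ W → 10 log₁₀(P_tot / 10⁻³) = −51.6 dBm

−51.6 dBm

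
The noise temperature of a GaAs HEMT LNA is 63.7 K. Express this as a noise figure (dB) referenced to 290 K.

F = 1 + T_e/T₀ = 1 + 63.7/290 = 1.21966
NF = 10 log₁₀(1.21966) = 0.862 dB

0.862 dB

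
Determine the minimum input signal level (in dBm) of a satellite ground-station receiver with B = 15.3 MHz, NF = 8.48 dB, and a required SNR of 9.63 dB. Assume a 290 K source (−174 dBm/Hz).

Sensitivity = −174 + 10 log₁₀(B) + NF + SNR_min
= −174 + 71.85 + 8.48 + 9.63
= −84.04 dBm → −84.0 dBm

−84.0 dBm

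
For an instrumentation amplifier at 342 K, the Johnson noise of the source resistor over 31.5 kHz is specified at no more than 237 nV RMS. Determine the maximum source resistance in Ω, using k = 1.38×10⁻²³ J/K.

94.5 Ω

Johnson–Nyquist: V_n = √(4kTRB) ⇒ R = V_n² / (4kTB)
4kTB = 4 × 1.38×10⁻²³ × 342 × 3.15×10⁴ = 5.95×10⁻¹⁶
R = (2.37×10⁻⁷)² / 5.95×10⁻¹⁶ = 9.45×10¹ Ω = 94.5 Ω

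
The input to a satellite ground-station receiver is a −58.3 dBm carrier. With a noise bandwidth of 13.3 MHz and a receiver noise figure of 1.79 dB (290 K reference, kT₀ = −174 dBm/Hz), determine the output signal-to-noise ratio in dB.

Noise floor: N = −174 + 10 log₁₀(B) + NF
10 log₁₀(1.33×10⁷) = 71.24 dB
N = −174 + 71.24 + 1.79 = −100.97 dBm
SNR = P_sig − N = −58.3 − (−100.97) = 42.67 dB → 42.7 dB

42.7 dB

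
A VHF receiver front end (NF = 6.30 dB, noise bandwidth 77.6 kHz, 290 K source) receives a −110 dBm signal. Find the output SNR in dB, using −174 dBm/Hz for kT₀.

Noise floor: N = −174 + 10 log₁₀(B) + NF
10 log₁₀(7.76×10⁴) = 48.9 dB
N = −174 + 48.9 + 6.30 = −118.80 dBm
SNR = P_sig − N = −110 − (−118.80) = 8.80 dB → 8.8 dB

8.8 dB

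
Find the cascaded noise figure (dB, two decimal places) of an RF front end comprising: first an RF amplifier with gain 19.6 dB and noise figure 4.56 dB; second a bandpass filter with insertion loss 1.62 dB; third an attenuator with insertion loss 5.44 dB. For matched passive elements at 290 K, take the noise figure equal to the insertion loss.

Convert to linear (a loss of L dB is a gain of −L dB): F_i = 10^(NF_i/10), G_i = 10^(G_i,dB/10)
  Stage 1: F_1 = 10^(4.56/10) = 2.858, G_1 = 10^(19.6/10) = 91.20
  Stage 2: F_2 = 10^(1.62/10) = 1.452, G_2 = 10^(−1.62/10) = 0.6887
  Stage 3: F_3 = 10^(5.44/10) = 3.499, G_3 = 10^(−5.44/10) = 0.2858
Friis cascade:
  F = 2.858 + (1.452 − 1)/91.20 + (3.499 − 1)/62.81 = 2.902
NF = 10 log₁₀(2.902) = 4.63 dB

4.63 dB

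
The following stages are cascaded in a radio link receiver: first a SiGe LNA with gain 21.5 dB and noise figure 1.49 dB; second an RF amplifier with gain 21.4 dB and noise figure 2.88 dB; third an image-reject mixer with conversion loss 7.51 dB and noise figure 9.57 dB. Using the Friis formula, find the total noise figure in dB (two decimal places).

1.51 dB

Convert to linear (a loss of L dB is a gain of −L dB): F_i = 10^(NF_i/10), G_i = 10^(G_i,dB/10)
  Stage 1: F_1 = 10^(1.49/10) = 1.409, G_1 = 10^(21.5/10) = 141.3
  Stage 2: F_2 = 10^(2.88/10) = 1.941, G_2 = 10^(21.4/10) = 138.0
  Stage 3: F_3 = 10^(9.57/10) = 9.057, G_3 = 10^(−7.51/10) = 0.1774
Friis cascade:
  F = 1.409 + (1.941 − 1)/141.3 + (9.057 − 1)/1.950×10⁴ = 1.416
NF = 10 log₁₀(1.416) = 1.51 dB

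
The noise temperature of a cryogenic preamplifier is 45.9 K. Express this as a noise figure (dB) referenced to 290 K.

F = 1 + T_e/T₀ = 1 + 45.9/290 = 1.15828
NF = 10 log₁₀(1.15828) = 0.638 dB

0.638 dB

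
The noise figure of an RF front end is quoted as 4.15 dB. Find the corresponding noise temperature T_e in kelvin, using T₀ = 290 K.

464 K

F = 10^(4.15/10) = 2.60016
T_e = (F − 1)·T₀ = (2.60016 − 1) × 290 = 464 K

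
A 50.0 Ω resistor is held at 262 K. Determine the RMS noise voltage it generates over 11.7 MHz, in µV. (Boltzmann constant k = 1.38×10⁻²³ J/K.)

2.91 µV

V_n = √(4kTRB)
4kTRB = 4 × 1.38×10⁻²³ × 262 × 5.00×10¹ × 1.17×10⁷ = 8.46×10⁻¹² V²
V_n = √(8.46×10⁻¹²) = 2.91×10⁻⁶ V = 2.91 µV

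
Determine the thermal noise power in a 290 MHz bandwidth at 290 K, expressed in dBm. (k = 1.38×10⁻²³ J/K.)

P_n = kTB = 1.38×10⁻²³ × 290 × 2.90×10⁸ = 1.16×10⁻¹² W
In dBm: 10 log₁₀(1.16×10⁻¹² / 10⁻³) = −89.4 dBm

−89.4 dBm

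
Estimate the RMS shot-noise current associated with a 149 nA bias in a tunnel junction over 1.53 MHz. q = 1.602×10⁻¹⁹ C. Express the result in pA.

I_n = √(2qI·B)
2qI·B = 2 × 1.602×10⁻¹⁹ × 1.49×10⁻⁷ × 1.53×10⁶ = 7.30×10⁻²⁰ A²
I_n = √(7.30×10⁻²⁰) = 2.70×10⁻¹⁰ A = 270 pA

270 pA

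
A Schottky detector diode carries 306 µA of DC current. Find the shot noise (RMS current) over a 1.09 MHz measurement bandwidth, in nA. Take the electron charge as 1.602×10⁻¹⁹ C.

10.3 nA

I_n = √(2qI·B)
2qI·B = 2 × 1.602×10⁻¹⁹ × 3.06×10⁻⁴ × 1.09×10⁶ = 1.07×10⁻¹⁶ A²
I_n = √(1.07×10⁻¹⁶) = 1.03×10⁻⁸ A = 10.3 nA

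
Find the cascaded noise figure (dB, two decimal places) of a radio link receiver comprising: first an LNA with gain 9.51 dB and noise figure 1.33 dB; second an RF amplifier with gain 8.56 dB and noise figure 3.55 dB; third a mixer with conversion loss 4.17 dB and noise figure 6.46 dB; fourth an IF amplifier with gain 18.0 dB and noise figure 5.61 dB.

Convert to linear (a loss of L dB is a gain of −L dB): F_i = 10^(NF_i/10), G_i = 10^(G_i,dB/10)
  Stage 1: F_1 = 10^(1.33/10) = 1.358, G_1 = 10^(9.51/10) = 8.933
  Stage 2: F_2 = 10^(3.55/10) = 2.265, G_2 = 10^(8.56/10) = 7.178
  Stage 3: F_3 = 10^(6.46/10) = 4.426, G_3 = 10^(−4.17/10) = 0.3828
  Stage 4: F_4 = 10^(5.61/10) = 3.639, G_4 = 10^(18.0/10) = 63.10
Friis cascade:
  F = 1.358 + (2.265 − 1)/8.933 + (4.426 − 1)/64.12 + (3.639 − 1)/24.55 = 1.661
NF = 10 log₁₀(1.661) = 2.20 dB

2.20 dB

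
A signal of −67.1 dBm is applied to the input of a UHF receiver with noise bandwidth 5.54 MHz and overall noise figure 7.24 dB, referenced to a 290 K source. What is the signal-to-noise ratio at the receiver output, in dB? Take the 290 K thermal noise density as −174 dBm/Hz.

32.2 dB

Noise floor: N = −174 + 10 log₁₀(B) + NF
10 log₁₀(5.54×10⁶) = 67.44 dB
N = −174 + 67.44 + 7.24 = −99.32 dBm
SNR = P_sig − N = −67.1 − (−99.32) = 32.22 dB → 32.2 dB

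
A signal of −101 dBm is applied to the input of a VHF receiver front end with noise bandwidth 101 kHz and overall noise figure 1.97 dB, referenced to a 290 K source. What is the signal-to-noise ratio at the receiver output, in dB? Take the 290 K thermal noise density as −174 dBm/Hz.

Noise floor: N = −174 + 10 log₁₀(B) + NF
10 log₁₀(1.01×10⁵) = 50.04 dB
N = −174 + 50.04 + 1.97 = −121.99 dBm
SNR = P_sig − N = −101 − (−121.99) = 20.99 dB → 21.0 dB

21.0 dB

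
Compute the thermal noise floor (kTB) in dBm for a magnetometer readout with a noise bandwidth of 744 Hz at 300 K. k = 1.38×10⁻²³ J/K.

−145.1 dBm

P_n = kTB = 1.38×10⁻²³ × 300 × 7.44×10² = 3.08×10⁻¹⁸ W
In dBm: 10 log₁₀(3.08×10⁻¹⁸ / 10⁻³) = −145.1 dBm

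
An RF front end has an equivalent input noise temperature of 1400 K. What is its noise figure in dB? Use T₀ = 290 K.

F = 1 + T_e/T₀ = 1 + 1400/290 = 5.82759
NF = 10 log₁₀(5.82759) = 7.65 dB

7.65 dB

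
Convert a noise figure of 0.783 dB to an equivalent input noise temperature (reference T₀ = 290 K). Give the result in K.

57.3 K

F = 10^(0.783/10) = 1.19757
T_e = (F − 1)·T₀ = (1.19757 − 1) × 290 = 57.3 K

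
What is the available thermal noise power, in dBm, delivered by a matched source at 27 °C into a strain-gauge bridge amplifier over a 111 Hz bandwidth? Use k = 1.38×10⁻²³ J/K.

−153.4 dBm

T = 27 °C + 273.15 = 300.15 K
P_n = kTB = 1.38×10⁻²³ × 300.15 × 1.11×10² = 4.60×10⁻¹⁹ W
In dBm: 10 log₁₀(4.60×10⁻¹⁹ / 10⁻³) = −153.4 dBm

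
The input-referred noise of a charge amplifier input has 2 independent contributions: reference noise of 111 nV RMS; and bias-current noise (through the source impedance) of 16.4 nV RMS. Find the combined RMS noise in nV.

112 nV

Uncorrelated sources add in power (mean-square): V_tot = √(ΣV_i²)
V_tot = √[(1.11×10⁻⁷)² + (1.64×10⁻⁸)²] = 1.12×10⁻⁷ V = 112 nV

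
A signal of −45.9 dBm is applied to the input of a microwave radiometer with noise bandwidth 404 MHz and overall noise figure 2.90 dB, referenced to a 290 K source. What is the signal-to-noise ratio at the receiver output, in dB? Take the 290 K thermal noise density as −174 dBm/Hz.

Noise floor: N = −174 + 10 log₁₀(B) + NF
10 log₁₀(4.04×10⁸) = 86.06 dB
N = −174 + 86.06 + 2.90 = −85.04 dBm
SNR = P_sig − N = −45.9 − (−85.04) = 39.14 dB → 39.1 dB

39.1 dB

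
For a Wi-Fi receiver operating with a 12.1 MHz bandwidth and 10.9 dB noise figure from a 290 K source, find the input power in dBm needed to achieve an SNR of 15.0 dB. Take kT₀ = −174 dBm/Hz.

−77.3 dBm

Sensitivity = −174 + 10 log₁₀(B) + NF + SNR_min
= −174 + 70.83 + 10.9 + 15.0
= −77.27 dBm → −77.3 dBm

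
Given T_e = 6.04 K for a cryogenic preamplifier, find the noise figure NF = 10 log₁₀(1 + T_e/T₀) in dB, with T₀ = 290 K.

0.090 dB

F = 1 + T_e/T₀ = 1 + 6.04/290 = 1.02083
NF = 10 log₁₀(1.02083) = 0.090 dB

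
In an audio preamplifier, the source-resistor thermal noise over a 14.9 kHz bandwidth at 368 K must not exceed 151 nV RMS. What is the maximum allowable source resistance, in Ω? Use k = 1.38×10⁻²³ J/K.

75.3 Ω

Johnson–Nyquist: V_n = √(4kTRB) ⇒ R = V_n² / (4kTB)
4kTB = 4 × 1.38×10⁻²³ × 368 × 1.49×10⁴ = 3.03×10⁻¹⁶
R = (1.51×10⁻⁷)² / 3.03×10⁻¹⁶ = 7.53×10¹ Ω = 75.3 Ω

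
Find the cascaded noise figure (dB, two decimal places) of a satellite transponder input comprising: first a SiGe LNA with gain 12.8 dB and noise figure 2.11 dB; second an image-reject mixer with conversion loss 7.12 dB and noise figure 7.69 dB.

2.74 dB

Convert to linear (a loss of L dB is a gain of −L dB): F_i = 10^(NF_i/10), G_i = 10^(G_i,dB/10)
  Stage 1: F_1 = 10^(2.11/10) = 1.626, G_1 = 10^(12.8/10) = 19.05
  Stage 2: F_2 = 10^(7.69/10) = 5.875, G_2 = 10^(−7.12/10) = 0.1941
Friis cascade:
  F = 1.626 + (5.875 − 1)/19.05 = 1.881
NF = 10 log₁₀(1.881) = 2.74 dB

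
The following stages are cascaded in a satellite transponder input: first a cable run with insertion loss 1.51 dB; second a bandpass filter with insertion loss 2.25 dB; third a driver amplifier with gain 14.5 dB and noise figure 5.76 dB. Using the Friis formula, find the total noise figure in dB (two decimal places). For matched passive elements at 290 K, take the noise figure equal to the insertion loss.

9.52 dB

Convert to linear (a loss of L dB is a gain of −L dB): F_i = 10^(NF_i/10), G_i = 10^(G_i,dB/10)
  Stage 1: F_1 = 10^(1.51/10) = 1.416, G_1 = 10^(−1.51/10) = 0.7063
  Stage 2: F_2 = 10^(2.25/10) = 1.679, G_2 = 10^(−2.25/10) = 0.5957
  Stage 3: F_3 = 10^(5.76/10) = 3.767, G_3 = 10^(14.5/10) = 28.18
Friis cascade:
  F = 1.416 + (1.679 − 1)/0.7063 + (3.767 − 1)/0.4207 = 8.954
NF = 10 log₁₀(8.954) = 9.52 dB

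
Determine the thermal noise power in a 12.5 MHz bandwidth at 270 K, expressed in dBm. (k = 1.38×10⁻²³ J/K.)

P_n = kTB = 1.38×10⁻²³ × 270 × 1.25×10⁷ = 4.66×10⁻¹⁴ W
In dBm: 10 log₁₀(4.66×10⁻¹⁴ / 10⁻³) = −103.3 dBm

−103.3 dBm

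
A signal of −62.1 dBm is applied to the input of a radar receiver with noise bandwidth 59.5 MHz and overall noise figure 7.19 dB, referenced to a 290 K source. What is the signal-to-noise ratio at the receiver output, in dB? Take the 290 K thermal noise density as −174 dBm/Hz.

Noise floor: N = −174 + 10 log₁₀(B) + NF
10 log₁₀(5.95×10⁷) = 77.75 dB
N = −174 + 77.75 + 7.19 = −89.06 dBm
SNR = P_sig − N = −62.1 − (−89.06) = 26.96 dB → 27.0 dB

27.0 dB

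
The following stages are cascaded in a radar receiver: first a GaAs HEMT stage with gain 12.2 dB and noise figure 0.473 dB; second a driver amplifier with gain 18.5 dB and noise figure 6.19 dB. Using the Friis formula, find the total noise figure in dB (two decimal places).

1.16 dB

Convert to linear (a loss of L dB is a gain of −L dB): F_i = 10^(NF_i/10), G_i = 10^(G_i,dB/10)
  Stage 1: F_1 = 10^(0.473/10) = 1.115, G_1 = 10^(12.2/10) = 16.60
  Stage 2: F_2 = 10^(6.19/10) = 4.159, G_2 = 10^(18.5/10) = 70.79
Friis cascade:
  F = 1.115 + (4.159 − 1)/16.60 = 1.305
NF = 10 log₁₀(1.305) = 1.16 dB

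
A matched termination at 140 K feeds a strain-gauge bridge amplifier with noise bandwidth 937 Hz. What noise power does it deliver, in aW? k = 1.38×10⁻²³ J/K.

P_n = kTB = 1.38×10⁻²³ × 140 × 9.37×10² = 1.81×10⁻¹⁸ W = 1.81 aW

1.81 aW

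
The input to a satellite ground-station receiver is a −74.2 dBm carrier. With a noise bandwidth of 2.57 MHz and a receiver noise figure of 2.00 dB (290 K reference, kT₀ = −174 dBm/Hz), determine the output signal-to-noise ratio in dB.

Noise floor: N = −174 + 10 log₁₀(B) + NF
10 log₁₀(2.57×10⁶) = 64.1 dB
N = −174 + 64.1 + 2.00 = −107.90 dBm
SNR = P_sig − N = −74.2 − (−107.90) = 33.70 dB → 33.7 dB

33.7 dB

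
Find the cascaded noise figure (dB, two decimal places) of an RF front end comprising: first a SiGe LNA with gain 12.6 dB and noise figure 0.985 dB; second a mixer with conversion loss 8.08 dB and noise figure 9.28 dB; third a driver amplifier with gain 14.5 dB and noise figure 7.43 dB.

Convert to linear (a loss of L dB is a gain of −L dB): F_i = 10^(NF_i/10), G_i = 10^(G_i,dB/10)
  Stage 1: F_1 = 10^(0.985/10) = 1.255, G_1 = 10^(12.6/10) = 18.20
  Stage 2: F_2 = 10^(9.28/10) = 8.472, G_2 = 10^(−8.08/10) = 0.1556
  Stage 3: F_3 = 10^(7.43/10) = 5.534, G_3 = 10^(14.5/10) = 28.18
Friis cascade:
  F = 1.255 + (8.472 − 1)/18.20 + (5.534 − 1)/2.831 = 3.266
NF = 10 log₁₀(3.266) = 5.14 dB

5.14 dB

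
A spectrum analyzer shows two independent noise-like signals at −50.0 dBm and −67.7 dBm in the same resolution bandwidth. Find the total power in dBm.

−49.9 dBm

Convert to linear, add, convert back:
P₁ = 1.00×10⁻⁸ W, P₂ = 1.70×10⁻¹⁰ W
P_tot = 1.02×10⁻⁸ W → 10 log₁₀(P_tot / 10⁻³) = −49.9 dBm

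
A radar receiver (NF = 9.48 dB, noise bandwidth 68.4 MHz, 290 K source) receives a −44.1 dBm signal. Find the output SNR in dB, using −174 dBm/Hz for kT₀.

42.1 dB

Noise floor: N = −174 + 10 log₁₀(B) + NF
10 log₁₀(6.84×10⁷) = 78.35 dB
N = −174 + 78.35 + 9.48 = −86.17 dBm
SNR = P_sig − N = −44.1 − (−86.17) = 42.07 dB → 42.1 dB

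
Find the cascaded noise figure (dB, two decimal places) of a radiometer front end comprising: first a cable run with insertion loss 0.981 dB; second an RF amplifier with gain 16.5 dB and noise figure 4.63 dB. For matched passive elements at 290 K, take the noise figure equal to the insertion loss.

Convert to linear (a loss of L dB is a gain of −L dB): F_i = 10^(NF_i/10), G_i = 10^(G_i,dB/10)
  Stage 1: F_1 = 10^(0.981/10) = 1.253, G_1 = 10^(−0.981/10) = 0.7978
  Stage 2: F_2 = 10^(4.63/10) = 2.904, G_2 = 10^(16.5/10) = 44.67
Friis cascade:
  F = 1.253 + (2.904 − 1)/0.7978 = 3.640
NF = 10 log₁₀(3.640) = 5.61 dB

5.61 dB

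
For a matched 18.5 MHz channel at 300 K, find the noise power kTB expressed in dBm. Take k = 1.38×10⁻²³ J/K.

P_n = kTB = 1.38×10⁻²³ × 300 × 1.85×10⁷ = 7.66×10⁻¹⁴ W
In dBm: 10 log₁₀(7.66×10⁻¹⁴ / 10⁻³) = −101.2 dBm

−101.2 dBm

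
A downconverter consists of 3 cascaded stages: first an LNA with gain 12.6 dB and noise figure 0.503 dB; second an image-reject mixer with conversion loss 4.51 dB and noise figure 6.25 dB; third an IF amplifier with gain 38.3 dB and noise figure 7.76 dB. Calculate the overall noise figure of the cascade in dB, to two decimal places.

3.16 dB

Convert to linear (a loss of L dB is a gain of −L dB): F_i = 10^(NF_i/10), G_i = 10^(G_i,dB/10)
  Stage 1: F_1 = 10^(0.503/10) = 1.123, G_1 = 10^(12.6/10) = 18.20
  Stage 2: F_2 = 10^(6.25/10) = 4.217, G_2 = 10^(−4.51/10) = 0.3540
  Stage 3: F_3 = 10^(7.76/10) = 5.970, G_3 = 10^(38.3/10) = 6761
Friis cascade:
  F = 1.123 + (4.217 − 1)/18.20 + (5.970 − 1)/6.442 = 2.071
NF = 10 log₁₀(2.071) = 3.16 dB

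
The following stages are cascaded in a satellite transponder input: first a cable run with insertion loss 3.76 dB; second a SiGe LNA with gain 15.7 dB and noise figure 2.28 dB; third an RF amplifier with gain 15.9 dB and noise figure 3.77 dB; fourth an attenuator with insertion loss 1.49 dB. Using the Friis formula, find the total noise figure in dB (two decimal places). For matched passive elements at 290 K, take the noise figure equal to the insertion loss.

6.14 dB

Convert to linear (a loss of L dB is a gain of −L dB): F_i = 10^(NF_i/10), G_i = 10^(G_i,dB/10)
  Stage 1: F_1 = 10^(3.76/10) = 2.377, G_1 = 10^(−3.76/10) = 0.4207
  Stage 2: F_2 = 10^(2.28/10) = 1.690, G_2 = 10^(15.7/10) = 37.15
  Stage 3: F_3 = 10^(3.77/10) = 2.382, G_3 = 10^(15.9/10) = 38.90
  Stage 4: F_4 = 10^(1.49/10) = 1.409, G_4 = 10^(−1.49/10) = 0.7096
Friis cascade:
  F = 2.377 + (1.690 − 1)/0.4207 + (2.382 − 1)/15.63 + (1.409 − 1)/608.1 = 4.107
NF = 10 log₁₀(4.107) = 6.14 dB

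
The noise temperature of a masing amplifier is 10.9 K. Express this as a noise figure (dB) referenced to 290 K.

0.160 dB

F = 1 + T_e/T₀ = 1 + 10.9/290 = 1.03759
NF = 10 log₁₀(1.03759) = 0.160 dB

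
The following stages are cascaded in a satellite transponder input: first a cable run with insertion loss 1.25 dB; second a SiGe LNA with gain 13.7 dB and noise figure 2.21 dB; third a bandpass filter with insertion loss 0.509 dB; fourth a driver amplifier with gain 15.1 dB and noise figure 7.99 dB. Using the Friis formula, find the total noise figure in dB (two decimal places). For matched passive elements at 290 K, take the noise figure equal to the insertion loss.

4.09 dB

Convert to linear (a loss of L dB is a gain of −L dB): F_i = 10^(NF_i/10), G_i = 10^(G_i,dB/10)
  Stage 1: F_1 = 10^(1.25/10) = 1.334, G_1 = 10^(−1.25/10) = 0.7499
  Stage 2: F_2 = 10^(2.21/10) = 1.663, G_2 = 10^(13.7/10) = 23.44
  Stage 3: F_3 = 10^(0.509/10) = 1.124, G_3 = 10^(−0.509/10) = 0.8894
  Stage 4: F_4 = 10^(7.99/10) = 6.295, G_4 = 10^(15.1/10) = 32.36
Friis cascade:
  F = 1.334 + (1.663 − 1)/0.7499 + (1.124 − 1)/17.58 + (6.295 − 1)/15.64 = 2.564
NF = 10 log₁₀(2.564) = 4.09 dB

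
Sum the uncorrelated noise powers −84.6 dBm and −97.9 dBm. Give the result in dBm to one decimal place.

Convert to linear, add, convert back:
P₁ = 3.47×10⁻¹² W, P₂ = 1.62×10⁻¹³ W
P_tot = 3.63×10⁻¹² W → 10 log₁₀(P_tot / 10⁻³) = −84.4 dBm

−84.4 dBm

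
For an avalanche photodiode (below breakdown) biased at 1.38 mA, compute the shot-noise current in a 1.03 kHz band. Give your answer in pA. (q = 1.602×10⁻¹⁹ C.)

I_n = √(2qI·B)
2qI·B = 2 × 1.602×10⁻¹⁹ × 1.38×10⁻³ × 1.03×10³ = 4.55×10⁻¹⁹ A²
I_n = √(4.55×10⁻¹⁹) = 6.75×10⁻¹⁰ A = 675 pA

675 pA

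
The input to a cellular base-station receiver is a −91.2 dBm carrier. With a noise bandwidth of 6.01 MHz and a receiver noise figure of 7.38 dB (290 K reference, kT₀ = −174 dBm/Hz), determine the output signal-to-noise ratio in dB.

Noise floor: N = −174 + 10 log₁₀(B) + NF
10 log₁₀(6.01×10⁶) = 67.79 dB
N = −174 + 67.79 + 7.38 = −98.83 dBm
SNR = P_sig − N = −91.2 − (−98.83) = 7.63 dB → 7.6 dB

7.6 dB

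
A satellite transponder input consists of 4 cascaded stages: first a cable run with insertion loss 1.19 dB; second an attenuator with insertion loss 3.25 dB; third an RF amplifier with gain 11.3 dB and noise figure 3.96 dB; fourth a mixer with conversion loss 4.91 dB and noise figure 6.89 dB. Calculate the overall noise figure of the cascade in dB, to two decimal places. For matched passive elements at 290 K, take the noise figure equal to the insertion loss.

8.88 dB

Convert to linear (a loss of L dB is a gain of −L dB): F_i = 10^(NF_i/10), G_i = 10^(G_i,dB/10)
  Stage 1: F_1 = 10^(1.19/10) = 1.315, G_1 = 10^(−1.19/10) = 0.7603
  Stage 2: F_2 = 10^(3.25/10) = 2.113, G_2 = 10^(−3.25/10) = 0.4732
  Stage 3: F_3 = 10^(3.96/10) = 2.489, G_3 = 10^(11.3/10) = 13.49
  Stage 4: F_4 = 10^(6.89/10) = 4.887, G_4 = 10^(−4.91/10) = 0.3228
Friis cascade:
  F = 1.315 + (2.113 − 1)/0.7603 + (2.489 − 1)/0.3597 + (4.887 − 1)/4.853 = 7.719
NF = 10 log₁₀(7.719) = 8.88 dB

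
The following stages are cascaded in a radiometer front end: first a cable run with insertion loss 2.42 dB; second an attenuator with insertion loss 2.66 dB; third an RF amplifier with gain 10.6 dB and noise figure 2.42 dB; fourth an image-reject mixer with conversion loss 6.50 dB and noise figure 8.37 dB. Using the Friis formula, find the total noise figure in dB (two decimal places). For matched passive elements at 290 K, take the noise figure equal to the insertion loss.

Convert to linear (a loss of L dB is a gain of −L dB): F_i = 10^(NF_i/10), G_i = 10^(G_i,dB/10)
  Stage 1: F_1 = 10^(2.42/10) = 1.746, G_1 = 10^(−2.42/10) = 0.5728
  Stage 2: F_2 = 10^(2.66/10) = 1.845, G_2 = 10^(−2.66/10) = 0.5420
  Stage 3: F_3 = 10^(2.42/10) = 1.746, G_3 = 10^(10.6/10) = 11.48
  Stage 4: F_4 = 10^(8.37/10) = 6.871, G_4 = 10^(−6.50/10) = 0.2239
Friis cascade:
  F = 1.746 + (1.845 − 1)/0.5728 + (1.746 − 1)/0.3105 + (6.871 − 1)/3.565 = 7.270
NF = 10 log₁₀(7.270) = 8.62 dB

8.62 dB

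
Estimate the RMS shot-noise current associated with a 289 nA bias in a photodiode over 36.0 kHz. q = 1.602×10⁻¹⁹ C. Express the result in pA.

I_n = √(2qI·B)
2qI·B = 2 × 1.602×10⁻¹⁹ × 2.89×10⁻⁷ × 3.60×10⁴ = 3.33×10⁻²¹ A²
I_n = √(3.33×10⁻²¹) = 5.77×10⁻¹¹ A = 57.7 pA

57.7 pA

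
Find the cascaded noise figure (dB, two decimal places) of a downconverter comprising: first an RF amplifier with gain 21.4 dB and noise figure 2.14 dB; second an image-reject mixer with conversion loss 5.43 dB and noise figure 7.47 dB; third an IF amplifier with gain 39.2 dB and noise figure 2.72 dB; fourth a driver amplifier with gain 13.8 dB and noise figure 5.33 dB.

2.28 dB

Convert to linear (a loss of L dB is a gain of −L dB): F_i = 10^(NF_i/10), G_i = 10^(G_i,dB/10)
  Stage 1: F_1 = 10^(2.14/10) = 1.637, G_1 = 10^(21.4/10) = 138.0
  Stage 2: F_2 = 10^(7.47/10) = 5.585, G_2 = 10^(−5.43/10) = 0.2864
  Stage 3: F_3 = 10^(2.72/10) = 1.871, G_3 = 10^(39.2/10) = 8318
  Stage 4: F_4 = 10^(5.33/10) = 3.412, G_4 = 10^(13.8/10) = 23.99
Friis cascade:
  F = 1.637 + (5.585 − 1)/138.0 + (1.871 − 1)/39.54 + (3.412 − 1)/3.289×10⁵ = 1.692
NF = 10 log₁₀(1.692) = 2.28 dB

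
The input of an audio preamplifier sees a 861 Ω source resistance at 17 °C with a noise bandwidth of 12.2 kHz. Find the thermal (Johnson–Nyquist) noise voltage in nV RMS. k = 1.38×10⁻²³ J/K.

T = 17 °C + 273.15 = 290.15 K
V_n = √(4kTRB)
4kTRB = 4 × 1.38×10⁻²³ × 290.15 × 8.61×10² × 1.22×10⁴ = 1.68×10⁻¹³ V²
V_n = √(1.68×10⁻¹³) = 4.10×10⁻⁷ V = 410 nV

410 nV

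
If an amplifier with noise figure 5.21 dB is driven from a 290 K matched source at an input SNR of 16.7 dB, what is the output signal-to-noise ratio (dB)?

11.49 dB

By definition F = SNR_in/SNR_out, so in dB: SNR_out = SNR_in − NF
SNR_out = 16.7 − 5.21 = 11.49 dB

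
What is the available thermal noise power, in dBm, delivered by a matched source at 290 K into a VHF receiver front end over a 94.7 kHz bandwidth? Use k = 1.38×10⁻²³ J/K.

−124.2 dBm

P_n = kTB = 1.38×10⁻²³ × 290 × 9.47×10⁴ = 3.79×10⁻¹⁶ W
In dBm: 10 log₁₀(3.79×10⁻¹⁶ / 10⁻³) = −124.2 dBm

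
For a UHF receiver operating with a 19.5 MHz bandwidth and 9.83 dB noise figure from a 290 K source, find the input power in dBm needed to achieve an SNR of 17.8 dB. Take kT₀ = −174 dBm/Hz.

−73.5 dBm

Sensitivity = −174 + 10 log₁₀(B) + NF + SNR_min
= −174 + 72.9 + 9.83 + 17.8
= −73.47 dBm → −73.5 dBm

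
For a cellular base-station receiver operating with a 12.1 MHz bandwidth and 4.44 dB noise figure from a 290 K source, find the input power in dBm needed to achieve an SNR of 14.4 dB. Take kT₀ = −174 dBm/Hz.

Sensitivity = −174 + 10 log₁₀(B) + NF + SNR_min
= −174 + 70.83 + 4.44 + 14.4
= −84.33 dBm → −84.3 dBm

−84.3 dBm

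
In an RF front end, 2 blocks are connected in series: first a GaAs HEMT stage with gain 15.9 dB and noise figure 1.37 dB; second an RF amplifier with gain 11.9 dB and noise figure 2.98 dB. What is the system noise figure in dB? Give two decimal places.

Convert to linear (a loss of L dB is a gain of −L dB): F_i = 10^(NF_i/10), G_i = 10^(G_i,dB/10)
  Stage 1: F_1 = 10^(1.37/10) = 1.371, G_1 = 10^(15.9/10) = 38.90
  Stage 2: F_2 = 10^(2.98/10) = 1.986, G_2 = 10^(11.9/10) = 15.49
Friis cascade:
  F = 1.371 + (1.986 − 1)/38.90 = 1.396
NF = 10 log₁₀(1.396) = 1.45 dB

1.45 dB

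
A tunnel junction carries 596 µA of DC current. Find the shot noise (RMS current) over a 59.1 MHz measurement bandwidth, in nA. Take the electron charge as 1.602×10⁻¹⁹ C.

I_n = √(2qI·B)
2qI·B = 2 × 1.602×10⁻¹⁹ × 5.96×10⁻⁴ × 5.91×10⁷ = 1.13×10⁻¹⁴ A²
I_n = √(1.13×10⁻¹⁴) = 1.06×10⁻⁷ A = 106 nA

106 nA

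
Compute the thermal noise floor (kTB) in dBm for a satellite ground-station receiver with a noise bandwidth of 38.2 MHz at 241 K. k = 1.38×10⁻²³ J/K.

−99.0 dBm

P_n = kTB = 1.38×10⁻²³ × 241 × 3.82×10⁷ = 1.27×10⁻¹³ W
In dBm: 10 log₁₀(1.27×10⁻¹³ / 10⁻³) = −99.0 dBm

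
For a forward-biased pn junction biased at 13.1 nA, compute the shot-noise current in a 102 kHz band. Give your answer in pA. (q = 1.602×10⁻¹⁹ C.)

20.7 pA

I_n = √(2qI·B)
2qI·B = 2 × 1.602×10⁻¹⁹ × 1.31×10⁻⁸ × 1.02×10⁵ = 4.28×10⁻²² A²
I_n = √(4.28×10⁻²²) = 2.07×10⁻¹¹ A = 20.7 pA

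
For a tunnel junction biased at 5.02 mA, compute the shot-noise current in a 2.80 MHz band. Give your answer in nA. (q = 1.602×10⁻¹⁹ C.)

67.1 nA

I_n = √(2qI·B)
2qI·B = 2 × 1.602×10⁻¹⁹ × 5.02×10⁻³ × 2.80×10⁶ = 4.50×10⁻¹⁵ A²
I_n = √(4.50×10⁻¹⁵) = 6.71×10⁻⁸ A = 67.1 nA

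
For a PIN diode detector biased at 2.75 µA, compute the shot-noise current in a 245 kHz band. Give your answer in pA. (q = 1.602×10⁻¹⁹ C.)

465 pA

I_n = √(2qI·B)
2qI·B = 2 × 1.602×10⁻¹⁹ × 2.75×10⁻⁶ × 2.45×10⁵ = 2.16×10⁻¹⁹ A²
I_n = √(2.16×10⁻¹⁹) = 4.65×10⁻¹⁰ A = 465 pA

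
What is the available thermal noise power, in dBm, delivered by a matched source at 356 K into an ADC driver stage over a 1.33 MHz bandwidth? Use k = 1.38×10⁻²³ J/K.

−111.8 dBm

P_n = kTB = 1.38×10⁻²³ × 356 × 1.33×10⁶ = 6.53×10⁻¹⁵ W
In dBm: 10 log₁₀(6.53×10⁻¹⁵ / 10⁻³) = −111.8 dBm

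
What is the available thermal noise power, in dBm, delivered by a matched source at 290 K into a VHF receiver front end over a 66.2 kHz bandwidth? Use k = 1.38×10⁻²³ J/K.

−125.8 dBm

P_n = kTB = 1.38×10⁻²³ × 290 × 6.62×10⁴ = 2.65×10⁻¹⁶ W
In dBm: 10 log₁₀(2.65×10⁻¹⁶ / 10⁻³) = −125.8 dBm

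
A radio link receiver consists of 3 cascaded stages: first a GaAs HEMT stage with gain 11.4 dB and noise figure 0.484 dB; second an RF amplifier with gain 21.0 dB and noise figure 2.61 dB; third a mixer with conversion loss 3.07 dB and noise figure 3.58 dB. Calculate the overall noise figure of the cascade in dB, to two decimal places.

0.71 dB

Convert to linear (a loss of L dB is a gain of −L dB): F_i = 10^(NF_i/10), G_i = 10^(G_i,dB/10)
  Stage 1: F_1 = 10^(0.484/10) = 1.118, G_1 = 10^(11.4/10) = 13.80
  Stage 2: F_2 = 10^(2.61/10) = 1.824, G_2 = 10^(21.0/10) = 125.9
  Stage 3: F_3 = 10^(3.58/10) = 2.280, G_3 = 10^(−3.07/10) = 0.4932
Friis cascade:
  F = 1.118 + (1.824 − 1)/13.80 + (2.280 − 1)/1738 = 1.178
NF = 10 log₁₀(1.178) = 0.71 dB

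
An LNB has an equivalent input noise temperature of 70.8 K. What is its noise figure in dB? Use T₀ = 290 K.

F = 1 + T_e/T₀ = 1 + 70.8/290 = 1.24414
NF = 10 log₁₀(1.24414) = 0.949 dB

0.949 dB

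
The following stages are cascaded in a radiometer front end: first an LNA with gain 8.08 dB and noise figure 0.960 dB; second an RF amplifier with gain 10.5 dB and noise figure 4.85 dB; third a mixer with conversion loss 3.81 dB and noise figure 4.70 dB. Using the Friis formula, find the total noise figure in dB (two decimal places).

Convert to linear (a loss of L dB is a gain of −L dB): F_i = 10^(NF_i/10), G_i = 10^(G_i,dB/10)
  Stage 1: F_1 = 10^(0.960/10) = 1.247, G_1 = 10^(8.08/10) = 6.427
  Stage 2: F_2 = 10^(4.85/10) = 3.055, G_2 = 10^(10.5/10) = 11.22
  Stage 3: F_3 = 10^(4.70/10) = 2.951, G_3 = 10^(−3.81/10) = 0.4159
Friis cascade:
  F = 1.247 + (3.055 − 1)/6.427 + (2.951 − 1)/72.11 = 1.594
NF = 10 log₁₀(1.594) = 2.03 dB

2.03 dB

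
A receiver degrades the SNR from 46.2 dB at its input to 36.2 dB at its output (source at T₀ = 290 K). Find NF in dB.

10.0 dB

NF (dB) = SNR_in(dB) − SNR_out(dB) when the source is at T₀
NF = 46.2 − 36.2 = 10.0 dB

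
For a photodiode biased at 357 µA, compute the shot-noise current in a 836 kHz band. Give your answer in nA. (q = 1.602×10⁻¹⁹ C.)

9.78 nA

I_n = √(2qI·B)
2qI·B = 2 × 1.602×10⁻¹⁹ × 3.57×10⁻⁴ × 8.36×10⁵ = 9.56×10⁻¹⁷ A²
I_n = √(9.56×10⁻¹⁷) = 9.78×10⁻⁹ A = 9.78 nA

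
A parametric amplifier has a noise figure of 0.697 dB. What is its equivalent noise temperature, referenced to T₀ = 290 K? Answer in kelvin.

50.5 K

F = 10^(0.697/10) = 1.17409
T_e = (F − 1)·T₀ = (1.17409 − 1) × 290 = 50.5 K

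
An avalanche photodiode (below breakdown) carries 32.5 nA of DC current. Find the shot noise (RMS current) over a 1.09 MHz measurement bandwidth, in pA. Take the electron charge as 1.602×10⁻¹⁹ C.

I_n = √(2qI·B)
2qI·B = 2 × 1.602×10⁻¹⁹ × 3.25×10⁻⁸ × 1.09×10⁶ = 1.14×10⁻²⁰ A²
I_n = √(1.14×10⁻²⁰) = 1.07×10⁻¹⁰ A = 107 pA

107 pA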